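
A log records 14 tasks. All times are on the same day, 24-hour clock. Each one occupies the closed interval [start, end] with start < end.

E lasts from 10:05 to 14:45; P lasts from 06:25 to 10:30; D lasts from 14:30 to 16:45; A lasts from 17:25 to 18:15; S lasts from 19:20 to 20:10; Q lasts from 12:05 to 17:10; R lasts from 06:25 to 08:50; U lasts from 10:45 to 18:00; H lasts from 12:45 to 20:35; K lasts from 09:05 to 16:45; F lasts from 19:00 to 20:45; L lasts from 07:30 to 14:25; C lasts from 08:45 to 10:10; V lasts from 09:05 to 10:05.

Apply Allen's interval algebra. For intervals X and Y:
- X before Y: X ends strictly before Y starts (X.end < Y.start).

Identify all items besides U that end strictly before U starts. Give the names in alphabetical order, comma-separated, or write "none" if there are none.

C, P, R, V

Target U = [10:45, 18:00].
A [17:25, 18:15] → overlapped-by → no.
C [08:45, 10:10] → before → yes.
D [14:30, 16:45] → during → no.
E [10:05, 14:45] → overlaps → no.
F [19:00, 20:45] → after → no.
H [12:45, 20:35] → overlapped-by → no.
K [09:05, 16:45] → overlaps → no.
L [07:30, 14:25] → overlaps → no.
P [06:25, 10:30] → before → yes.
Q [12:05, 17:10] → during → no.
R [06:25, 08:50] → before → yes.
S [19:20, 20:10] → after → no.
V [09:05, 10:05] → before → yes.
Result: C, P, R, V.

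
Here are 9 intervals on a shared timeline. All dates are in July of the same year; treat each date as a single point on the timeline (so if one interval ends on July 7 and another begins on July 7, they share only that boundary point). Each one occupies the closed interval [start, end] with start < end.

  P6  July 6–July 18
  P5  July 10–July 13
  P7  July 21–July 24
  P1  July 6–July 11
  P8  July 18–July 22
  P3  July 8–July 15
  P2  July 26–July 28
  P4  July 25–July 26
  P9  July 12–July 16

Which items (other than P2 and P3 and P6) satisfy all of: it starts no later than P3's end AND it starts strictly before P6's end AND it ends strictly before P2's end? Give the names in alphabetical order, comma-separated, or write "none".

P1, P5, P9

Conditions: its start is no later than P3's end (X.start <= July 15) AND its start is strictly before P6's end (X.start < July 18) AND its end is strictly before P2's end (X.end < July 28).
P1: start July 6 <= July 15? ✓; start July 6 < July 18? ✓; end July 11 < July 28? ✓ → yes.
P4: start July 25 <= July 15? ✗; start July 25 < July 18? ✗; end July 26 < July 28? ✓ → no.
P5: start July 10 <= July 15? ✓; start July 10 < July 18? ✓; end July 13 < July 28? ✓ → yes.
P7: start July 21 <= July 15? ✗; start July 21 < July 18? ✗; end July 24 < July 28? ✓ → no.
P8: start July 18 <= July 15? ✗; start July 18 < July 18? ✗; end July 22 < July 28? ✓ → no.
P9: start July 12 <= July 15? ✓; start July 12 < July 18? ✓; end July 16 < July 28? ✓ → yes.
Result: P1, P5, P9.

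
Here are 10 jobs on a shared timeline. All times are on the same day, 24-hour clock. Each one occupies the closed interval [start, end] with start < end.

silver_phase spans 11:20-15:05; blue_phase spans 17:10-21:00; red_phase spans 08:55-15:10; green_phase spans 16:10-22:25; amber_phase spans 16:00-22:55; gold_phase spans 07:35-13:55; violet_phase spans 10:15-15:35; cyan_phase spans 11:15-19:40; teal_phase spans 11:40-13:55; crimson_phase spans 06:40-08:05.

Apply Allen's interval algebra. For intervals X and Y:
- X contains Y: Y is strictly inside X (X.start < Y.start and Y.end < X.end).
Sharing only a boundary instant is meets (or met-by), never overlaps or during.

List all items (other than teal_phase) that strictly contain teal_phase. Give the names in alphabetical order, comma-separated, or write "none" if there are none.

cyan_phase, red_phase, silver_phase, violet_phase

Target teal_phase = [11:40, 13:55].
amber_phase [16:00, 22:55] → after → no.
blue_phase [17:10, 21:00] → after → no.
crimson_phase [06:40, 08:05] → before → no.
cyan_phase [11:15, 19:40] → contains → yes.
gold_phase [07:35, 13:55] → finished-by → no.
green_phase [16:10, 22:25] → after → no.
red_phase [08:55, 15:10] → contains → yes.
silver_phase [11:20, 15:05] → contains → yes.
violet_phase [10:15, 15:35] → contains → yes.
Result: cyan_phase, red_phase, silver_phase, violet_phase.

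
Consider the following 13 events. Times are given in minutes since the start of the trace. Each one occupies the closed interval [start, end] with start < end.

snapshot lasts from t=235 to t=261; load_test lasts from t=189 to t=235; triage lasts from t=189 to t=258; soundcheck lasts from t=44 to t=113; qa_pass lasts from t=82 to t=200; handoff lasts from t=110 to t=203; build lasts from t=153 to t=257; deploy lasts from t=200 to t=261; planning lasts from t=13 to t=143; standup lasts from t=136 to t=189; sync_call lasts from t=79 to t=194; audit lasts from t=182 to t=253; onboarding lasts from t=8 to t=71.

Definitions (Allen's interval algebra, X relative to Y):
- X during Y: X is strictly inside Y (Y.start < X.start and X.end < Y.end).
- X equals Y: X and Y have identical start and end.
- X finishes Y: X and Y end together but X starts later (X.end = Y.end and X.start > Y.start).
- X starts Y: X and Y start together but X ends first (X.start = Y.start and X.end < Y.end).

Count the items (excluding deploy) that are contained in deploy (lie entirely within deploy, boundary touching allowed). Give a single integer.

1

Target deploy = [t=200, t=261].
audit [t=182, t=253] → overlaps → no.
build [t=153, t=257] → overlaps → no.
handoff [t=110, t=203] → overlaps → no.
load_test [t=189, t=235] → overlaps → no.
onboarding [t=8, t=71] → before → no.
planning [t=13, t=143] → before → no.
qa_pass [t=82, t=200] → meets → no.
snapshot [t=235, t=261] → finishes → counts.
soundcheck [t=44, t=113] → before → no.
standup [t=136, t=189] → before → no.
sync_call [t=79, t=194] → before → no.
triage [t=189, t=258] → overlaps → no.
Total: 1.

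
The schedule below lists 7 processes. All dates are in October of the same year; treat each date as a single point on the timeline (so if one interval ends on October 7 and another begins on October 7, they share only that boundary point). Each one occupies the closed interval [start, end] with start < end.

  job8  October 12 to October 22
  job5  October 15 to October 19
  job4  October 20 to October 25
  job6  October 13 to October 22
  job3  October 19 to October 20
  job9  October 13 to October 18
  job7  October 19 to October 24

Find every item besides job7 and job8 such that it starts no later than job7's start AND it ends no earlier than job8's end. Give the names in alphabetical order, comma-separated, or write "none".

job6

Conditions: its start is no later than job7's start (X.start <= October 19) AND its end is no earlier than job8's end (X.end >= October 22).
job3: start October 19 <= October 19? ✓; end October 20 >= October 22? ✗ → no.
job4: start October 20 <= October 19? ✗; end October 25 >= October 22? ✓ → no.
job5: start October 15 <= October 19? ✓; end October 19 >= October 22? ✗ → no.
job6: start October 13 <= October 19? ✓; end October 22 >= October 22? ✓ → yes.
job9: start October 13 <= October 19? ✓; end October 18 >= October 22? ✗ → no.
Result: job6.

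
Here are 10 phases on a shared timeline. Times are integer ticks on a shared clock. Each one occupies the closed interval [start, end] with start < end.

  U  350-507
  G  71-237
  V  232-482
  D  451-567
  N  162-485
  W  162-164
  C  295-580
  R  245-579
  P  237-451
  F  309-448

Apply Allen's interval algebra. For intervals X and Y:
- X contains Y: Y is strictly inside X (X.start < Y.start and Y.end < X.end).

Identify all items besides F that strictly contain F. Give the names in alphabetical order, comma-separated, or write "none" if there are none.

Target F = [309, 448].
C [295, 580] → contains → yes.
D [451, 567] → after → no.
G [71, 237] → before → no.
N [162, 485] → contains → yes.
P [237, 451] → contains → yes.
R [245, 579] → contains → yes.
U [350, 507] → overlapped-by → no.
V [232, 482] → contains → yes.
W [162, 164] → before → no.
Result: C, N, P, R, V.

C, N, P, R, V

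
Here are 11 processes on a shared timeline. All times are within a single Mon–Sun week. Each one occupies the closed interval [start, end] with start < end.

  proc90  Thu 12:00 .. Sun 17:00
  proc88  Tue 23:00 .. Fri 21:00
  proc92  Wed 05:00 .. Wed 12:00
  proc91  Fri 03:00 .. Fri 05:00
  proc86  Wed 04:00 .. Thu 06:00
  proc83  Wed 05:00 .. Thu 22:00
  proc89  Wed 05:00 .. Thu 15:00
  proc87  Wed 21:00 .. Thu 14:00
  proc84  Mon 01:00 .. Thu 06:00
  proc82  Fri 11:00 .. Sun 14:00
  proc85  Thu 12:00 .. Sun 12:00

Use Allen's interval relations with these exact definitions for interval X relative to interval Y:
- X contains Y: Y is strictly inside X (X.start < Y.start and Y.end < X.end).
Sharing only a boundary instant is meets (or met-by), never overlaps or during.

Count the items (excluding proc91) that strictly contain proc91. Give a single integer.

3

Target proc91 = [Fri 03:00, Fri 05:00].
proc82 [Fri 11:00, Sun 14:00] → after → no.
proc83 [Wed 05:00, Thu 22:00] → before → no.
proc84 [Mon 01:00, Thu 06:00] → before → no.
proc85 [Thu 12:00, Sun 12:00] → contains → counts.
proc86 [Wed 04:00, Thu 06:00] → before → no.
proc87 [Wed 21:00, Thu 14:00] → before → no.
proc88 [Tue 23:00, Fri 21:00] → contains → counts.
proc89 [Wed 05:00, Thu 15:00] → before → no.
proc90 [Thu 12:00, Sun 17:00] → contains → counts.
proc92 [Wed 05:00, Wed 12:00] → before → no.
Total: 3.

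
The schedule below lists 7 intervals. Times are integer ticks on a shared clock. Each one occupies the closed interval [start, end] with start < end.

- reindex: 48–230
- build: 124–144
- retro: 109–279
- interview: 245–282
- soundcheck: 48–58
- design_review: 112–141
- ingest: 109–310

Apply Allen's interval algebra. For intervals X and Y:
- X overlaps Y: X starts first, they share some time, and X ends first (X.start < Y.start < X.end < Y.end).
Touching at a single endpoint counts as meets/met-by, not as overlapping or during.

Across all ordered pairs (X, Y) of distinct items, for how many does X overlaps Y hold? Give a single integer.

4

Checking all 42 ordered pairs for relation 'overlaps'; matching pairs in alphabetical order:
(design_review, build): design_review overlaps build ✓
(reindex, ingest): reindex overlaps ingest ✓
(reindex, retro): reindex overlaps retro ✓
(retro, interview): retro overlaps interview ✓
Count: 4.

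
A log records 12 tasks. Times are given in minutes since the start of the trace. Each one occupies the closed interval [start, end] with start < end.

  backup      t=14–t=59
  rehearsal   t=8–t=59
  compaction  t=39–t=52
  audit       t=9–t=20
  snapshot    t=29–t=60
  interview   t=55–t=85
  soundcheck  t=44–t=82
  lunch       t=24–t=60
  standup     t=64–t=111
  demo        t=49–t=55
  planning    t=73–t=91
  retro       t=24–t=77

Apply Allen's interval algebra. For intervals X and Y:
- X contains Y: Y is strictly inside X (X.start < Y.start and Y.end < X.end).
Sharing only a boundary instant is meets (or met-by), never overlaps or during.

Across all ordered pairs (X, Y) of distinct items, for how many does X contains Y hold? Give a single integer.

Checking all 132 ordered pairs for relation 'contains'; matching pairs in alphabetical order:
(backup, compaction): backup contains compaction ✓
(backup, demo): backup contains demo ✓
(lunch, compaction): lunch contains compaction ✓
(lunch, demo): lunch contains demo ✓
(rehearsal, audit): rehearsal contains audit ✓
(rehearsal, compaction): rehearsal contains compaction ✓
(rehearsal, demo): rehearsal contains demo ✓
(retro, compaction): retro contains compaction ✓
(retro, demo): retro contains demo ✓
(retro, snapshot): retro contains snapshot ✓
(snapshot, compaction): snapshot contains compaction ✓
(snapshot, demo): snapshot contains demo ✓
(soundcheck, demo): soundcheck contains demo ✓
(standup, planning): standup contains planning ✓
Count: 14.

14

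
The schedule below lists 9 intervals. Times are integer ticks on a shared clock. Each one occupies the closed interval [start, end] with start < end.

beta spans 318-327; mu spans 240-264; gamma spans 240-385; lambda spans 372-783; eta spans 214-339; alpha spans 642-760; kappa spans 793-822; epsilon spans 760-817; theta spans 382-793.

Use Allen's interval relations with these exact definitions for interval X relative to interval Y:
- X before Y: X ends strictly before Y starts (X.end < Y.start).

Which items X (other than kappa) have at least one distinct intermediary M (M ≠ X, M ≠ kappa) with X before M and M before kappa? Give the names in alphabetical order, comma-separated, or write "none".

Target kappa = [793, 822].
Intermediaries M with M before kappa: alpha, beta, eta, gamma, lambda, mu.
Via alpha — items with X before alpha: beta, eta, gamma, mu.
Via beta — items with X before beta: mu.
Via eta — items with X before eta: none.
Via gamma — items with X before gamma: none.
Via lambda — items with X before lambda: beta, eta, mu.
Via mu — items with X before mu: none.
Union: beta, eta, gamma, mu.

beta, eta, gamma, mu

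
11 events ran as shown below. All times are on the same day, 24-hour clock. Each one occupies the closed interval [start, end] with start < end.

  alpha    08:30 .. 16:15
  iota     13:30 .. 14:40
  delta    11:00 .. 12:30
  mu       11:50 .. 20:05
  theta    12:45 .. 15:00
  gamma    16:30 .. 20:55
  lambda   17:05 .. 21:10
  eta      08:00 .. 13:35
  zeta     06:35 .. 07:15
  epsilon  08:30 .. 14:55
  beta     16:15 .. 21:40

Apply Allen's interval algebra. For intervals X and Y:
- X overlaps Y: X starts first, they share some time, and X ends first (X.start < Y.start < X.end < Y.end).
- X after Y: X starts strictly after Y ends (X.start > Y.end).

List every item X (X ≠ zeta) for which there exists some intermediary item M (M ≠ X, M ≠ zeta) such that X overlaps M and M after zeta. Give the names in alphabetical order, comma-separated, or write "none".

alpha, delta, epsilon, eta, gamma, mu

Target zeta = [06:35, 07:15].
Intermediaries M with M after zeta: alpha, beta, delta, epsilon, eta, gamma, iota, lambda, mu, theta.
Via alpha — items with X overlaps alpha: eta.
Via beta — items with X overlaps beta: mu.
Via delta — items with X overlaps delta: none.
Via epsilon — items with X overlaps epsilon: eta.
Via eta — items with X overlaps eta: none.
Via gamma — items with X overlaps gamma: mu.
Via iota — items with X overlaps iota: eta.
Via lambda — items with X overlaps lambda: gamma, mu.
Via mu — items with X overlaps mu: alpha, delta, epsilon, eta.
Via theta — items with X overlaps theta: epsilon, eta.
Union: alpha, delta, epsilon, eta, gamma, mu.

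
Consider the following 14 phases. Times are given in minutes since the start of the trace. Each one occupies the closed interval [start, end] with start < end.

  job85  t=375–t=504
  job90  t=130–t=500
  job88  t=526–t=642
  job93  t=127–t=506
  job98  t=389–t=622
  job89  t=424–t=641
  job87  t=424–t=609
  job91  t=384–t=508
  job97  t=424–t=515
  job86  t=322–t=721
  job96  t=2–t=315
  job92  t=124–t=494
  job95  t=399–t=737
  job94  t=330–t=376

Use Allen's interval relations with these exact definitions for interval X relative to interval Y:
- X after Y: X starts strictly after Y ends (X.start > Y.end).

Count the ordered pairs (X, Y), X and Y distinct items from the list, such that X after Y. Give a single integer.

23

Checking all 182 ordered pairs for relation 'after'; matching pairs in alphabetical order:
(job85, job96): job85 after job96 ✓
(job86, job96): job86 after job96 ✓
(job87, job94): job87 after job94 ✓
(job87, job96): job87 after job96 ✓
(job88, job85): job88 after job85 ✓
(job88, job90): job88 after job90 ✓
(job88, job91): job88 after job91 ✓
(job88, job92): job88 after job92 ✓
(job88, job93): job88 after job93 ✓
(job88, job94): job88 after job94 ✓
(job88, job96): job88 after job96 ✓
(job88, job97): job88 after job97 ✓
(job89, job94): job89 after job94 ✓
(job89, job96): job89 after job96 ✓
(job91, job94): job91 after job94 ✓
(job91, job96): job91 after job96 ✓
(job94, job96): job94 after job96 ✓
(job95, job94): job95 after job94 ✓
(job95, job96): job95 after job96 ✓
(job97, job94): job97 after job94 ✓
(job97, job96): job97 after job96 ✓
(job98, job94): job98 after job94 ✓
(job98, job96): job98 after job96 ✓
Count: 23.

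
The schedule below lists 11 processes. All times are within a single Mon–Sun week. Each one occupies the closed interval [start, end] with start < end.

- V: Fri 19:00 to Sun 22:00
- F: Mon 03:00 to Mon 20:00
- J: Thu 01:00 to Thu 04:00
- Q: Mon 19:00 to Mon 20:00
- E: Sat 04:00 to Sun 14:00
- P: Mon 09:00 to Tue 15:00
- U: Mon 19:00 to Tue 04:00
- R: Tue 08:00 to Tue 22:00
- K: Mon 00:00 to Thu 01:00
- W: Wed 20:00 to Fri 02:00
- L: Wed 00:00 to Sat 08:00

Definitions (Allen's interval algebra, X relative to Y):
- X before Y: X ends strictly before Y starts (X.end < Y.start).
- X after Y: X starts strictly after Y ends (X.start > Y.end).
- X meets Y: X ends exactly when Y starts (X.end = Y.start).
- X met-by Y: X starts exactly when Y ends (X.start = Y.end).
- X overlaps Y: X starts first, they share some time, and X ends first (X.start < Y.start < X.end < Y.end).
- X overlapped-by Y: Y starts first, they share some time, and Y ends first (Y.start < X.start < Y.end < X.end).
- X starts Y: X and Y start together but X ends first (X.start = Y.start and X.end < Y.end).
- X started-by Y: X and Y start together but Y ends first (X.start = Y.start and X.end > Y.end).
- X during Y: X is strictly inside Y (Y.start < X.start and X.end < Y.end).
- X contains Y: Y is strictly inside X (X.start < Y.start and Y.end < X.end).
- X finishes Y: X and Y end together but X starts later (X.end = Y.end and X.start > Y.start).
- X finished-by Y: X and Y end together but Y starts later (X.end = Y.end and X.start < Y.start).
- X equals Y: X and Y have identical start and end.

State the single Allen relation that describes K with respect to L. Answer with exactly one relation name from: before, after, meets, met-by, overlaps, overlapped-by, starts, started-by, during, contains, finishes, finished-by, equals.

K = [Mon 00:00, Thu 01:00]; L = [Wed 00:00, Sat 08:00].
Compare endpoints: K.start < L.start, K.start < L.end, K.end > L.start, K.end < L.end.
That pattern is 'overlaps'.

overlaps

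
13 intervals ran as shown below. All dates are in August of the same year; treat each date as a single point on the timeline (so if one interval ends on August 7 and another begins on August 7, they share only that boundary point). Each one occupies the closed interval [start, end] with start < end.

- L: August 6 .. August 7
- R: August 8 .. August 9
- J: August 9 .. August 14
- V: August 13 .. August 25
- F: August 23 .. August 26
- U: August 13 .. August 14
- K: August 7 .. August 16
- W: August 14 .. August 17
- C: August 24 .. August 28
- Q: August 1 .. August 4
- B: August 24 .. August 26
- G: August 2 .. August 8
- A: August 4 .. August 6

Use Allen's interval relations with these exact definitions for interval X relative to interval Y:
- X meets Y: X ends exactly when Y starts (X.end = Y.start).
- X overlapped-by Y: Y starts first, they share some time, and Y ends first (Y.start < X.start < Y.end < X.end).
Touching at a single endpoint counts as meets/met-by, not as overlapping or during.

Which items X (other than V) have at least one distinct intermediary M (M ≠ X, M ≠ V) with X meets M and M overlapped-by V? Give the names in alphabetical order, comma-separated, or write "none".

Target V = [August 13, August 25].
Intermediaries M with M overlapped-by V: B, C, F.
Via B — items with X meets B: none.
Via C — items with X meets C: none.
Via F — items with X meets F: none.
Union: none.

none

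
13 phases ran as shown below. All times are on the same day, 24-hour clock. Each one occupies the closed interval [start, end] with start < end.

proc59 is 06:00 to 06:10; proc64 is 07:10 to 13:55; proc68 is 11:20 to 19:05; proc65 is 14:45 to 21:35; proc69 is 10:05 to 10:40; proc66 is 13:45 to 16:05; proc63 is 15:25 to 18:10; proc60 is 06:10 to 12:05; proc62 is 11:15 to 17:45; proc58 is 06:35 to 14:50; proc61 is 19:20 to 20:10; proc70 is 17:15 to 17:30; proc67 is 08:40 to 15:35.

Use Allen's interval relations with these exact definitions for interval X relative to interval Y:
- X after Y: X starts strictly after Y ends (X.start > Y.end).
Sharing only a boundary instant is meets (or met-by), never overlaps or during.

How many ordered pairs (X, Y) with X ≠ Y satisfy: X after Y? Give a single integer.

Checking all 156 ordered pairs for relation 'after'; matching pairs in alphabetical order:
(proc58, proc59): proc58 after proc59 ✓
(proc61, proc58): proc61 after proc58 ✓
(proc61, proc59): proc61 after proc59 ✓
(proc61, proc60): proc61 after proc60 ✓
(proc61, proc62): proc61 after proc62 ✓
(proc61, proc63): proc61 after proc63 ✓
(proc61, proc64): proc61 after proc64 ✓
(proc61, proc66): proc61 after proc66 ✓
(proc61, proc67): proc61 after proc67 ✓
(proc61, proc68): proc61 after proc68 ✓
(proc61, proc69): proc61 after proc69 ✓
(proc61, proc70): proc61 after proc70 ✓
(proc62, proc59): proc62 after proc59 ✓
(proc62, proc69): proc62 after proc69 ✓
(proc63, proc58): proc63 after proc58 ✓
(proc63, proc59): proc63 after proc59 ✓
(proc63, proc60): proc63 after proc60 ✓
(proc63, proc64): proc63 after proc64 ✓
(proc63, proc69): proc63 after proc69 ✓
(proc64, proc59): proc64 after proc59 ✓
(proc65, proc59): proc65 after proc59 ✓
(proc65, proc60): proc65 after proc60 ✓
(proc65, proc64): proc65 after proc64 ✓
(proc65, proc69): proc65 after proc69 ✓
... plus 14 further pairs not listed.
Count: 38.

38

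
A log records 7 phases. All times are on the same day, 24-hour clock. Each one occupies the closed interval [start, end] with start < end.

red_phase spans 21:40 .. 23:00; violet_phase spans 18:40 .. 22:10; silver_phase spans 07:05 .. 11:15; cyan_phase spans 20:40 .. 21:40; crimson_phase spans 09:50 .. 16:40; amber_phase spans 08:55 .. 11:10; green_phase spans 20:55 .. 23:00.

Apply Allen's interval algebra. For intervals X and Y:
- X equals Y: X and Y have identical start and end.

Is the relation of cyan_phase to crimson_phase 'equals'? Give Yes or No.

cyan_phase = [20:40, 21:40], crimson_phase = [09:50, 16:40].
Actual relation of cyan_phase to crimson_phase: after.
Asked whether 'equals' holds → No.

No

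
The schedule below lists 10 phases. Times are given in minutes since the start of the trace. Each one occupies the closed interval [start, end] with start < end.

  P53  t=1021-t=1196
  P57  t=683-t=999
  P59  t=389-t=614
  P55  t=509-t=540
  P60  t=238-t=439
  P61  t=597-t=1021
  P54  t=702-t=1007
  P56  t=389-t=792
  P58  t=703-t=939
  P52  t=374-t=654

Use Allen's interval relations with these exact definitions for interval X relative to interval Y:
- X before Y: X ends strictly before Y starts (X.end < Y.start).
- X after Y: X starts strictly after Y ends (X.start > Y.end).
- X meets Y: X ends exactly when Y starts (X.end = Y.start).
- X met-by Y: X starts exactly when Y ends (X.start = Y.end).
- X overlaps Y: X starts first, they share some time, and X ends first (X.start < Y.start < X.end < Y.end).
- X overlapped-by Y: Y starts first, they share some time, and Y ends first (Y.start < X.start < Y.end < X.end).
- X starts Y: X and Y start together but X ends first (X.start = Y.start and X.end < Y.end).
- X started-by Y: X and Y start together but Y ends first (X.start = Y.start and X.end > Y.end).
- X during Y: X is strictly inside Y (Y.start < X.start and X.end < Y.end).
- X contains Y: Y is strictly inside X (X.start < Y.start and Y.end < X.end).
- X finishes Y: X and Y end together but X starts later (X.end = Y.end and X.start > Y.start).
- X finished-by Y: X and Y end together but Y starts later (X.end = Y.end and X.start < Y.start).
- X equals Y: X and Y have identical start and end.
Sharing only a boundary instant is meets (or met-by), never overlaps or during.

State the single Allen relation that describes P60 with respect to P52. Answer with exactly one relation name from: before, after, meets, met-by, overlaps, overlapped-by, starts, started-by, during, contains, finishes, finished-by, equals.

overlaps

P60 = [t=238, t=439]; P52 = [t=374, t=654].
Compare endpoints: P60.start < P52.start, P60.start < P52.end, P60.end > P52.start, P60.end < P52.end.
That pattern is 'overlaps'.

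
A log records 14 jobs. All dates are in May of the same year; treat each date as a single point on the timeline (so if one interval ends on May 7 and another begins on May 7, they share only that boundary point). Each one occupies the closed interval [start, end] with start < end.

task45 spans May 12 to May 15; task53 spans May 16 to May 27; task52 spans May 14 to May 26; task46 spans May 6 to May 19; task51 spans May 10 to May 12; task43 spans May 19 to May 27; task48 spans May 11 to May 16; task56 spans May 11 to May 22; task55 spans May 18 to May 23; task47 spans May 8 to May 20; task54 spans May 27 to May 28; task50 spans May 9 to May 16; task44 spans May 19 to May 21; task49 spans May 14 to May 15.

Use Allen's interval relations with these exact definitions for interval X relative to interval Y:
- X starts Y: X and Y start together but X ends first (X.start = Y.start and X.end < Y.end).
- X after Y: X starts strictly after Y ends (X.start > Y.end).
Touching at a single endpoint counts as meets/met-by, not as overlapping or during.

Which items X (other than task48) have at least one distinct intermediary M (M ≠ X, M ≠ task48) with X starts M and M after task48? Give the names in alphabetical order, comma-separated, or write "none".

Target task48 = [May 11, May 16].
Intermediaries M with M after task48: task43, task44, task54, task55.
Via task43 — items with X starts task43: task44.
Via task44 — items with X starts task44: none.
Via task54 — items with X starts task54: none.
Via task55 — items with X starts task55: none.
Union: task44.

task44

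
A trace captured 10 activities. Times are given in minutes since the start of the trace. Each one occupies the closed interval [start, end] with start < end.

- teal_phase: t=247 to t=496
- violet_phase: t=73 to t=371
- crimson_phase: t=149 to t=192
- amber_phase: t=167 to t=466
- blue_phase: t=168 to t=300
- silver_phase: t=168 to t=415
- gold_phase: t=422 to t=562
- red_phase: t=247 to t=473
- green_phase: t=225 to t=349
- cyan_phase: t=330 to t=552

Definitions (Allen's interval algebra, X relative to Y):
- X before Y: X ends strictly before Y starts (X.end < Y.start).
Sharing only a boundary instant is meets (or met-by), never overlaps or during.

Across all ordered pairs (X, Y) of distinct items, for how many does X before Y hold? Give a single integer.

Checking all 90 ordered pairs for relation 'before'; matching pairs in alphabetical order:
(blue_phase, cyan_phase): blue_phase before cyan_phase ✓
(blue_phase, gold_phase): blue_phase before gold_phase ✓
(crimson_phase, cyan_phase): crimson_phase before cyan_phase ✓
(crimson_phase, gold_phase): crimson_phase before gold_phase ✓
(crimson_phase, green_phase): crimson_phase before green_phase ✓
(crimson_phase, red_phase): crimson_phase before red_phase ✓
(crimson_phase, teal_phase): crimson_phase before teal_phase ✓
(green_phase, gold_phase): green_phase before gold_phase ✓
(silver_phase, gold_phase): silver_phase before gold_phase ✓
(violet_phase, gold_phase): violet_phase before gold_phase ✓
Count: 10.

10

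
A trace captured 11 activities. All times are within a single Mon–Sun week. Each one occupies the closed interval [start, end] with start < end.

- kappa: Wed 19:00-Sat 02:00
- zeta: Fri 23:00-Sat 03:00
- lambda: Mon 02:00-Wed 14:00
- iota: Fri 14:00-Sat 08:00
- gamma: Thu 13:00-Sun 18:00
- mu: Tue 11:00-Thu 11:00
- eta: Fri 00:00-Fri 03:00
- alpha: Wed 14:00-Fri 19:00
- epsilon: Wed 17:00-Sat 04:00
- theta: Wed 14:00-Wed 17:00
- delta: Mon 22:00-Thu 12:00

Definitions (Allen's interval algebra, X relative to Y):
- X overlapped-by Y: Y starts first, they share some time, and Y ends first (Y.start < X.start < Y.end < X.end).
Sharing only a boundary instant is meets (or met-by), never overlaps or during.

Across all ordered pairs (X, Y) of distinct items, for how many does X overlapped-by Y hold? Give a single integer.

Checking all 110 ordered pairs for relation 'overlapped-by'; matching pairs in alphabetical order:
(alpha, delta): alpha overlapped-by delta ✓
(alpha, mu): alpha overlapped-by mu ✓
(delta, lambda): delta overlapped-by lambda ✓
(epsilon, alpha): epsilon overlapped-by alpha ✓
(epsilon, delta): epsilon overlapped-by delta ✓
(epsilon, mu): epsilon overlapped-by mu ✓
(gamma, alpha): gamma overlapped-by alpha ✓
(gamma, epsilon): gamma overlapped-by epsilon ✓
(gamma, kappa): gamma overlapped-by kappa ✓
(iota, alpha): iota overlapped-by alpha ✓
(iota, epsilon): iota overlapped-by epsilon ✓
(iota, kappa): iota overlapped-by kappa ✓
(kappa, alpha): kappa overlapped-by alpha ✓
(kappa, delta): kappa overlapped-by delta ✓
(kappa, mu): kappa overlapped-by mu ✓
(mu, lambda): mu overlapped-by lambda ✓
(zeta, kappa): zeta overlapped-by kappa ✓
Count: 17.

17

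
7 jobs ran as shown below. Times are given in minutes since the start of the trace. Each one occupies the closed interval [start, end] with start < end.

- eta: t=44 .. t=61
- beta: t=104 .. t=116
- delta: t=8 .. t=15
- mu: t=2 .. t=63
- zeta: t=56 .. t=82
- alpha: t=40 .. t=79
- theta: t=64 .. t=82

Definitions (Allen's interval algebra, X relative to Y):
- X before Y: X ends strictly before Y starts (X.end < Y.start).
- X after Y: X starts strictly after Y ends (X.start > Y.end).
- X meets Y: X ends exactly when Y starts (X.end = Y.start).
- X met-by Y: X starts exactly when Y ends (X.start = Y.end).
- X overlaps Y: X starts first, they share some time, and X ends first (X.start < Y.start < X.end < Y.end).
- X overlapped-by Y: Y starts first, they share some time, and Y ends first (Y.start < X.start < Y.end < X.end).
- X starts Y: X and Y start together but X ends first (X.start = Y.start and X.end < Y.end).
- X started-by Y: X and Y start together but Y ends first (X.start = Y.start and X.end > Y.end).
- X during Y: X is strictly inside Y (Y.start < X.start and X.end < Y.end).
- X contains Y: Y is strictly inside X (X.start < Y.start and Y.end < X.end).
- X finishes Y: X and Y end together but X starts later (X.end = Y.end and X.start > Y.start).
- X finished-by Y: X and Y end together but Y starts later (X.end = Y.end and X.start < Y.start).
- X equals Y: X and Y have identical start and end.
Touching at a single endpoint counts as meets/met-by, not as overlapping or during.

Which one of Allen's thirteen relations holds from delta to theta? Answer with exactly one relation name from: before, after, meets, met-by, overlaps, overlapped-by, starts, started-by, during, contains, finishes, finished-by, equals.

delta = [t=8, t=15]; theta = [t=64, t=82].
Compare endpoints: delta.start < theta.start, delta.start < theta.end, delta.end < theta.start, delta.end < theta.end.
That pattern is 'before'.

before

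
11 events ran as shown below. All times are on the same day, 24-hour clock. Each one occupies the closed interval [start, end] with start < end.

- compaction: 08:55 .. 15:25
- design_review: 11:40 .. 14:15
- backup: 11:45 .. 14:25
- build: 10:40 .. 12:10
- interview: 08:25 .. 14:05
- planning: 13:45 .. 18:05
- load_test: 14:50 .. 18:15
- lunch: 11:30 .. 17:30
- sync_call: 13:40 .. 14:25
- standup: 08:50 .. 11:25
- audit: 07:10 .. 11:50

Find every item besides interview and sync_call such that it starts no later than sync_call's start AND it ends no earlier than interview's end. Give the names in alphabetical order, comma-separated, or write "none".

Conditions: its start is no later than sync_call's start (X.start <= 13:40) AND its end is no earlier than interview's end (X.end >= 14:05).
audit: start 07:10 <= 13:40? ✓; end 11:50 >= 14:05? ✗ → no.
backup: start 11:45 <= 13:40? ✓; end 14:25 >= 14:05? ✓ → yes.
build: start 10:40 <= 13:40? ✓; end 12:10 >= 14:05? ✗ → no.
compaction: start 08:55 <= 13:40? ✓; end 15:25 >= 14:05? ✓ → yes.
design_review: start 11:40 <= 13:40? ✓; end 14:15 >= 14:05? ✓ → yes.
load_test: start 14:50 <= 13:40? ✗; end 18:15 >= 14:05? ✓ → no.
lunch: start 11:30 <= 13:40? ✓; end 17:30 >= 14:05? ✓ → yes.
planning: start 13:45 <= 13:40? ✗; end 18:05 >= 14:05? ✓ → no.
standup: start 08:50 <= 13:40? ✓; end 11:25 >= 14:05? ✗ → no.
Result: backup, compaction, design_review, lunch.

backup, compaction, design_review, lunch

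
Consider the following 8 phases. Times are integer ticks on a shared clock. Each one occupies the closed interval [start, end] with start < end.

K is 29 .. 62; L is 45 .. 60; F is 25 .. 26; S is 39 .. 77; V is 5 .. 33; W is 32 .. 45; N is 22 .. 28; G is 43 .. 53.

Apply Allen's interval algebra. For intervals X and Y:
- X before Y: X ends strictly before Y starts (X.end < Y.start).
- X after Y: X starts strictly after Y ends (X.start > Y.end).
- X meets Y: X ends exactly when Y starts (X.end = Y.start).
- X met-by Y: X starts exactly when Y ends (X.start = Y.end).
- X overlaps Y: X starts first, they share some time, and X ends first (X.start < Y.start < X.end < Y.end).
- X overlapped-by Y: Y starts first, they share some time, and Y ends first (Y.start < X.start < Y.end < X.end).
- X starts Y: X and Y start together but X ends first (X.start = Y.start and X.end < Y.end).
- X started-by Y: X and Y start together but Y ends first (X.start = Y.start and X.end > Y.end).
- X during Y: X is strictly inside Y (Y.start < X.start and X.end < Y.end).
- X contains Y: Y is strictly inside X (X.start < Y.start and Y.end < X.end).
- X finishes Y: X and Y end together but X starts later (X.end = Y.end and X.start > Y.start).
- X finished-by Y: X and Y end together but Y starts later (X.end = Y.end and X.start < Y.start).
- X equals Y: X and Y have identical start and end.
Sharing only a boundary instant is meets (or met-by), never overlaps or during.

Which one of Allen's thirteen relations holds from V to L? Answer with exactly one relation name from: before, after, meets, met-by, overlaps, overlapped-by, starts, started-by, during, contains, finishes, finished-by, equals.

before

V = [5, 33]; L = [45, 60].
Compare endpoints: V.start < L.start, V.start < L.end, V.end < L.start, V.end < L.end.
That pattern is 'before'.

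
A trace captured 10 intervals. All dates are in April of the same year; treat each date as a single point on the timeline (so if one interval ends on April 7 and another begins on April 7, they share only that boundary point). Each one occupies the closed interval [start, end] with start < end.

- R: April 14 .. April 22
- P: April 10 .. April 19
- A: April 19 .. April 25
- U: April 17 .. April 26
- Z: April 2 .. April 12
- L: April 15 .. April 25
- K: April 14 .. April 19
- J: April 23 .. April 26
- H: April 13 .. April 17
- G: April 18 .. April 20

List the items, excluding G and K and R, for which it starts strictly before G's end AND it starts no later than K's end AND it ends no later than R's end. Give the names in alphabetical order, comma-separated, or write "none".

Conditions: its start is strictly before G's end (X.start < April 20) AND its start is no later than K's end (X.start <= April 19) AND its end is no later than R's end (X.end <= April 22).
A: start April 19 < April 20? ✓; start April 19 <= April 19? ✓; end April 25 <= April 22? ✗ → no.
H: start April 13 < April 20? ✓; start April 13 <= April 19? ✓; end April 17 <= April 22? ✓ → yes.
J: start April 23 < April 20? ✗; start April 23 <= April 19? ✗; end April 26 <= April 22? ✗ → no.
L: start April 15 < April 20? ✓; start April 15 <= April 19? ✓; end April 25 <= April 22? ✗ → no.
P: start April 10 < April 20? ✓; start April 10 <= April 19? ✓; end April 19 <= April 22? ✓ → yes.
U: start April 17 < April 20? ✓; start April 17 <= April 19? ✓; end April 26 <= April 22? ✗ → no.
Z: start April 2 < April 20? ✓; start April 2 <= April 19? ✓; end April 12 <= April 22? ✓ → yes.
Result: H, P, Z.

H, P, Z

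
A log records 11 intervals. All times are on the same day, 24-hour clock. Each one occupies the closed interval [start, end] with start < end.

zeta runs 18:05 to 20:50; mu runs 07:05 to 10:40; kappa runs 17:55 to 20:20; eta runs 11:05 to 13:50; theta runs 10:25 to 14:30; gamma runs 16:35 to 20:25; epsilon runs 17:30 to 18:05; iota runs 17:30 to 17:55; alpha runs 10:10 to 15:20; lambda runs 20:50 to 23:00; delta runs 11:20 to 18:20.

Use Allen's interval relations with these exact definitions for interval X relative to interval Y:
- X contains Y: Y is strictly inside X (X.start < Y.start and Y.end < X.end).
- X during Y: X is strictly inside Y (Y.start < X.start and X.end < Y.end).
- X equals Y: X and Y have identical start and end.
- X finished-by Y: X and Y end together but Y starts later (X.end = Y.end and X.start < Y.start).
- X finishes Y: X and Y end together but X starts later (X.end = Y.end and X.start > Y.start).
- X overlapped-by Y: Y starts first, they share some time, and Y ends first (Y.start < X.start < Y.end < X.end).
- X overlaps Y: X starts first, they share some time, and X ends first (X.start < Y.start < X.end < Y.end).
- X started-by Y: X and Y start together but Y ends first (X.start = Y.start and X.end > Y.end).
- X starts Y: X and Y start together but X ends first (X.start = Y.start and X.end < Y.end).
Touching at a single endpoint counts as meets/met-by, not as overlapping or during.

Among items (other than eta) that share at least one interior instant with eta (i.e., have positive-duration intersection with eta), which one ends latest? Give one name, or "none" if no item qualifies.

delta

Target eta = [11:05, 13:50].
alpha [10:10, 15:20] → contains → candidate.
delta [11:20, 18:20] → overlapped-by → candidate.
epsilon [17:30, 18:05] → after → excluded.
gamma [16:35, 20:25] → after → excluded.
iota [17:30, 17:55] → after → excluded.
kappa [17:55, 20:20] → after → excluded.
lambda [20:50, 23:00] → after → excluded.
mu [07:05, 10:40] → before → excluded.
theta [10:25, 14:30] → contains → candidate.
zeta [18:05, 20:50] → after → excluded.
Among candidates, latest end is 18:20 → delta.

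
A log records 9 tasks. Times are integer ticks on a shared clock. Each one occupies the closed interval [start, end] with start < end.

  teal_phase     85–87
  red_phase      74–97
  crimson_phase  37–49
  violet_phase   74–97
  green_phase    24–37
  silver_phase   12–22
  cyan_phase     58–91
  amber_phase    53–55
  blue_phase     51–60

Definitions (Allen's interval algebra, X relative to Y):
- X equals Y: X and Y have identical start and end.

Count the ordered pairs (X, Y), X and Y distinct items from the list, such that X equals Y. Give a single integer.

2

Checking all 72 ordered pairs for relation 'equals'; matching pairs in alphabetical order:
(red_phase, violet_phase): red_phase equals violet_phase ✓
(violet_phase, red_phase): violet_phase equals red_phase ✓
Count: 2.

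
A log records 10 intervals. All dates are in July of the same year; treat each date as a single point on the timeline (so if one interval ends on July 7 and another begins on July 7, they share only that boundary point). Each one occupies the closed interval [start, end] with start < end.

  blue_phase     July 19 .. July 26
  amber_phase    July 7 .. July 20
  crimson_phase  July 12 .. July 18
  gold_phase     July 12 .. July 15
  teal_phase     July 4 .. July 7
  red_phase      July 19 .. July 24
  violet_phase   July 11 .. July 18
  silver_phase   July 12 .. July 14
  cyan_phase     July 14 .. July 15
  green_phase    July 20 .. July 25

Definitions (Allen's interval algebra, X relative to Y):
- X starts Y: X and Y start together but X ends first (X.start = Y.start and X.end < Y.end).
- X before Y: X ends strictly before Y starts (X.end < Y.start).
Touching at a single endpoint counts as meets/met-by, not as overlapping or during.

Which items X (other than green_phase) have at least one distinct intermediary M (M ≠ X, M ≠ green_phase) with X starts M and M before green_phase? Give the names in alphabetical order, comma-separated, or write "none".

Target green_phase = [July 20, July 25].
Intermediaries M with M before green_phase: crimson_phase, cyan_phase, gold_phase, silver_phase, teal_phase, violet_phase.
Via crimson_phase — items with X starts crimson_phase: gold_phase, silver_phase.
Via cyan_phase — items with X starts cyan_phase: none.
Via gold_phase — items with X starts gold_phase: silver_phase.
Via silver_phase — items with X starts silver_phase: none.
Via teal_phase — items with X starts teal_phase: none.
Via violet_phase — items with X starts violet_phase: none.
Union: gold_phase, silver_phase.

gold_phase, silver_phase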